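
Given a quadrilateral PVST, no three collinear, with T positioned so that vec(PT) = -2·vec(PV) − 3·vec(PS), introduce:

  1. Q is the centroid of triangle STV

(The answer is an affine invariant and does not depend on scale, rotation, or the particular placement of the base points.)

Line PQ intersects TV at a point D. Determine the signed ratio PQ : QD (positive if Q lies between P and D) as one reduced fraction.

Set P = (0, 0), V = (1, 0), S = (0, 1), T = (-2, -3); any affine frame gives the same invariant.
1. Q is the centroid of triangle STV ⇒ Q = (-1/3, -2/3)
line PQ meets TV at D = (-1, -2)
Q = P + t·(D−P) with t = 1/3, so PQ:QD = 1/3:2/3

PQ:QD = 1/2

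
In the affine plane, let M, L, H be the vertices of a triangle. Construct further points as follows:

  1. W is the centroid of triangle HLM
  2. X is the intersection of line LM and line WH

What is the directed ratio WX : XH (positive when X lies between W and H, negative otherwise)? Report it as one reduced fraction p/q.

WX:XH = -1/3

Set M = (0, 0), L = (1, 0), H = (0, 1); any affine frame gives the same invariant.
1. W is the centroid of triangle HLM ⇒ W = (1/3, 1/3)
2. X is the intersection of line LM and line WH ⇒ X = (1/2, 0)
X = W + t·(H−W) with t = -1/2, so WX:XH = t:(1−t) = -1/2:3/2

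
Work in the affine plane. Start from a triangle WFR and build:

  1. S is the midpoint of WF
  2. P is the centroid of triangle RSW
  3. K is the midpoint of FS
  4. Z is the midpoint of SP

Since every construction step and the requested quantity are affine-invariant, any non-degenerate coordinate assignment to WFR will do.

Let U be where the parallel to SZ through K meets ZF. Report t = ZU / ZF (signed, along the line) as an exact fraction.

Choose coordinates W = (0, 0), F = (1, 0), R = (0, 1).
1. S is the midpoint of WF ⇒ S = (1/2, 0)
2. P is the centroid of triangle RSW ⇒ P = (1/6, 1/3)
3. K is the midpoint of FS ⇒ K = (3/4, 0)
4. Z is the midpoint of SP ⇒ Z = (1/3, 1/6)
through K parallel to SZ: direction (-1/6, 1/6); meets ZF at U = (2/3, 1/12)
U = Z + t·(F−Z) with t = 1/2

t = 1/2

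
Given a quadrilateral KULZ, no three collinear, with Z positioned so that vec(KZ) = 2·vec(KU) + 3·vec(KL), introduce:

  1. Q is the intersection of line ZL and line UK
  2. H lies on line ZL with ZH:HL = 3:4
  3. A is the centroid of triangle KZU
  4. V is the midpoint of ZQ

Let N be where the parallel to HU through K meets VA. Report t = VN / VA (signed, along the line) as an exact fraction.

t = -3/4

Choose coordinates K = (0, 0), U = (1, 0), L = (0, 1), Z = (2, 3).
1. Q is the intersection of line ZL and line UK ⇒ Q = (-1, 0)
2. H lies on line ZL with ZH:HL = 3:4 ⇒ H = (8/7, 15/7)
3. A is the centroid of triangle KZU ⇒ A = (1, 1)
4. V is the midpoint of ZQ ⇒ V = (1/2, 3/2)
through K parallel to HU: direction (-1/7, -15/7); meets VA at N = (1/8, 15/8)
N = V + t·(A−V) with t = -3/4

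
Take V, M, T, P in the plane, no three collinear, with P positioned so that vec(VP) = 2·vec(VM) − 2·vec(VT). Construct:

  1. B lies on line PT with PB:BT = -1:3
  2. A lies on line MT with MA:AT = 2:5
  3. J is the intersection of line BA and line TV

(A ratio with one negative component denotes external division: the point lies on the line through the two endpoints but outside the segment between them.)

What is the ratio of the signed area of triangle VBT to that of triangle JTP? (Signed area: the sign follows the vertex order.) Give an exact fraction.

[VBT]:[JTP] = 16/5

Assign V = (0, 0), M = (1, 0), T = (0, 1), P = (2, -2) — the answer is frame-independent, so this choice is without loss of generality.
1. B lies on line PT with PB:BT = -1:3 ⇒ B = (3, -7/2)
2. A lies on line MT with MA:AT = 2:5 ⇒ A = (5/7, 2/7)
3. J is the intersection of line BA and line TV ⇒ J = (0, 47/32)
2·[VBT] = 3, 2·[JTP] = 15/16
[VBT]:[JTP] = 3:15/16 = 16/5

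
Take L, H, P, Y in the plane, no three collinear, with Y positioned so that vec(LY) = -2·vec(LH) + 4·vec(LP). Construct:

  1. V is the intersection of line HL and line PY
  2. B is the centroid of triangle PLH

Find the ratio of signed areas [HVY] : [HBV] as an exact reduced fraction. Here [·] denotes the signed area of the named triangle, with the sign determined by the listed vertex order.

[HVY]:[HBV] = -12

Assign L = (0, 0), H = (1, 0), P = (0, 1), Y = (-2, 4) — the answer is frame-independent, so this choice is without loss of generality.
1. V is the intersection of line HL and line PY ⇒ V = (2/3, 0)
2. B is the centroid of triangle PLH ⇒ B = (1/3, 1/3)
2·[HVY] = -4/3, 2·[HBV] = 1/9
[HVY]:[HBV] = -4/3:1/9 = -12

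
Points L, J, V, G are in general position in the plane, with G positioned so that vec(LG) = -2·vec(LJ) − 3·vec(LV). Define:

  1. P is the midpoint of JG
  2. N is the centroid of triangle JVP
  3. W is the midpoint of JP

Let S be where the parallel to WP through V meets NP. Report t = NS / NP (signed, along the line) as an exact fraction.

Work in coordinates with L = (0, 0), J = (1, 0), V = (0, 1), G = (-2, -3).
1. P is the midpoint of JG ⇒ P = (-1/2, -3/2)
2. N is the centroid of triangle JVP ⇒ N = (1/6, -1/6)
3. W is the midpoint of JP ⇒ W = (1/4, -3/4)
through V parallel to WP: direction (-3/4, -3/4); meets NP at S = (3/2, 5/2)
S = N + t·(P−N) with t = -2

t = -2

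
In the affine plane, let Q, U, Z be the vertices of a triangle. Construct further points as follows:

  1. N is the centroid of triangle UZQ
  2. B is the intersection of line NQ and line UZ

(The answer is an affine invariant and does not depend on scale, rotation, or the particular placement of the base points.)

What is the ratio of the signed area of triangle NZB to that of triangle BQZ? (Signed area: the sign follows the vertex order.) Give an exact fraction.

Assign Q = (0, 0), U = (1, 0), Z = (0, 1) — the answer is frame-independent, so this choice is without loss of generality.
1. N is the centroid of triangle UZQ ⇒ N = (1/3, 1/3)
2. B is the intersection of line NQ and line UZ ⇒ B = (1/2, 1/2)
2·[NZB] = -1/6, 2·[BQZ] = -1/2
[NZB]:[BQZ] = -1/6:-1/2 = 1/3

[NZB]:[BQZ] = 1/3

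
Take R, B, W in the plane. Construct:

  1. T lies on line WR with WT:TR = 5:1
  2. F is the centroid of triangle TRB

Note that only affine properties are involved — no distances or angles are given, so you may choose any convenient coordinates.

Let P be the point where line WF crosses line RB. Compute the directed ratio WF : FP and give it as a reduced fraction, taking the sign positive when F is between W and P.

Work in coordinates with R = (0, 0), B = (1, 0), W = (0, 1).
1. T lies on line WR with WT:TR = 5:1 ⇒ T = (0, 1/6)
2. F is the centroid of triangle TRB ⇒ F = (1/3, 1/18)
line WF meets RB at P = (6/17, 0)
F = W + t·(P−W) with t = 17/18, so WF:FP = 17/18:1/18

WF:FP = 17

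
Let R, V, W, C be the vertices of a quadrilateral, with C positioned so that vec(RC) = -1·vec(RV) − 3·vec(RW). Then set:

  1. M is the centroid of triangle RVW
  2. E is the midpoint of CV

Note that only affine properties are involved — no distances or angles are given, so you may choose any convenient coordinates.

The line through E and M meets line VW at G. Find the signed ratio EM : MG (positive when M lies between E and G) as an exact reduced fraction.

EM:MG = 13/2

Work in coordinates with R = (0, 0), V = (1, 0), W = (0, 1), C = (-1, -3).
1. M is the centroid of triangle RVW ⇒ M = (1/3, 1/3)
2. E is the midpoint of CV ⇒ E = (0, -3/2)
line EM meets VW at G = (5/13, 8/13)
M = E + t·(G−E) with t = 13/15, so EM:MG = 13/15:2/15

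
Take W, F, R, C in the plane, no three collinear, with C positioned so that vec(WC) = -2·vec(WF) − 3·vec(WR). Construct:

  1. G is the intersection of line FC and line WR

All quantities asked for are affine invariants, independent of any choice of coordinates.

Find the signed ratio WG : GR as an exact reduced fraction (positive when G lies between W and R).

Assign W = (0, 0), F = (1, 0), R = (0, 1), C = (-2, -3) — the answer is frame-independent, so this choice is without loss of generality.
1. G is the intersection of line FC and line WR ⇒ G = (0, -1)
G = W + t·(R−W) with t = -1, so WG:GR = t:(1−t) = -1:2

WG:GR = -1/2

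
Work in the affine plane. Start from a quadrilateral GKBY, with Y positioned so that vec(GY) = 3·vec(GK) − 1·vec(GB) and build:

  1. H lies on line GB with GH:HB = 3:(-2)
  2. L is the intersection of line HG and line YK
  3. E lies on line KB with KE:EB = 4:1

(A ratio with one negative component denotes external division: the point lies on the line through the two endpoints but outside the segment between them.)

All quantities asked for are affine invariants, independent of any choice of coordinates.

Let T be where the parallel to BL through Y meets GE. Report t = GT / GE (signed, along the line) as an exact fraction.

Assign G = (0, 0), K = (1, 0), B = (0, 1), Y = (3, -1) — the answer is frame-independent, so this choice is without loss of generality.
1. H lies on line GB with GH:HB = 3:(-2) ⇒ H = (0, 3)
2. L is the intersection of line HG and line YK ⇒ L = (0, 1/2)
3. E lies on line KB with KE:EB = 4:1 ⇒ E = (1/5, 4/5)
through Y parallel to BL: direction (0, -1/2); meets GE at T = (3, 12)
T = G + t·(E−G) with t = 15

t = 15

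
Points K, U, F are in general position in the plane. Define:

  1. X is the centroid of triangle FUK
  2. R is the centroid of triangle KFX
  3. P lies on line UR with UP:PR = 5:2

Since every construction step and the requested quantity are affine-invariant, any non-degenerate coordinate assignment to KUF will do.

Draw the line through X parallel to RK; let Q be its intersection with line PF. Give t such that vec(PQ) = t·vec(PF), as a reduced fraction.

Choose coordinates K = (0, 0), U = (1, 0), F = (0, 1).
1. X is the centroid of triangle FUK ⇒ X = (1/3, 1/3)
2. R is the centroid of triangle KFX ⇒ R = (1/9, 4/9)
3. P lies on line UR with UP:PR = 5:2 ⇒ P = (23/63, 20/63)
through X parallel to RK: direction (-1/9, -4/9); meets PF at Q = (46/135, 49/135)
Q = P + t·(F−P) with t = 1/15

t = 1/15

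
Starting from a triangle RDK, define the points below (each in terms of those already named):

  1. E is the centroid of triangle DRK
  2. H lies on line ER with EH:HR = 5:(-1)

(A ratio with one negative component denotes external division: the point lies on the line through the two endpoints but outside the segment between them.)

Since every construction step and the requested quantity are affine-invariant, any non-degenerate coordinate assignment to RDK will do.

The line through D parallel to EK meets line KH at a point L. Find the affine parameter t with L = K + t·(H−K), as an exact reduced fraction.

Choose coordinates R = (0, 0), D = (1, 0), K = (0, 1).
1. E is the centroid of triangle DRK ⇒ E = (1/3, 1/3)
2. H lies on line ER with EH:HR = 5:(-1) ⇒ H = (-1/12, -1/12)
through D parallel to EK: direction (-1/3, 2/3); meets KH at L = (1/15, 28/15)
L = K + t·(H−K) with t = -4/5

t = -4/5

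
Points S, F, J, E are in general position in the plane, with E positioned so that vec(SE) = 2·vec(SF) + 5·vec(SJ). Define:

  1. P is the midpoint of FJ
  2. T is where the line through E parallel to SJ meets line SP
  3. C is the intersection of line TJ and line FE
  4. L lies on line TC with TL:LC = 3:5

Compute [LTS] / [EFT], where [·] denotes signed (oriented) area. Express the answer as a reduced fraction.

[LTS]:[EFT] = -1/12

Choose coordinates S = (0, 0), F = (1, 0), J = (0, 1), E = (2, 5).
1. P is the midpoint of FJ ⇒ P = (1/2, 1/2)
2. T is where the line through E parallel to SJ meets line SP ⇒ T = (2, 2)
3. C is the intersection of line TJ and line FE ⇒ C = (4/3, 5/3)
4. L lies on line TC with TL:LC = 3:5 ⇒ L = (7/4, 15/8)
2·[LTS] = -1/4, 2·[EFT] = 3
[LTS]:[EFT] = -1/4:3 = -1/12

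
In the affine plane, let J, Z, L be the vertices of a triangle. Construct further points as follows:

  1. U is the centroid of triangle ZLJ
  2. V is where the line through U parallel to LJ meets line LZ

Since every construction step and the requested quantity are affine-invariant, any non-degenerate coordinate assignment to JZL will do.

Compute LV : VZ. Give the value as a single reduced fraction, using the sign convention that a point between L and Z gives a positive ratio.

LV:VZ = 1/2

Work in coordinates with J = (0, 0), Z = (1, 0), L = (0, 1).
1. U is the centroid of triangle ZLJ ⇒ U = (1/3, 1/3)
2. V is where the line through U parallel to LJ meets line LZ ⇒ V = (1/3, 2/3)
V = L + t·(Z−L) with t = 1/3, so LV:VZ = t:(1−t) = 1/3:2/3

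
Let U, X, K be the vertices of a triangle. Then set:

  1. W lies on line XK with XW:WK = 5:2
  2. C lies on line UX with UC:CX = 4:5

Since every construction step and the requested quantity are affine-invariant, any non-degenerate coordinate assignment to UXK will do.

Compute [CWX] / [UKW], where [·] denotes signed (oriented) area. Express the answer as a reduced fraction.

[CWX]:[UKW] = 25/18

Choose coordinates U = (0, 0), X = (1, 0), K = (0, 1).
1. W lies on line XK with XW:WK = 5:2 ⇒ W = (2/7, 5/7)
2. C lies on line UX with UC:CX = 4:5 ⇒ C = (4/9, 0)
2·[CWX] = -25/63, 2·[UKW] = -2/7
[CWX]:[UKW] = -25/63:-2/7 = 25/18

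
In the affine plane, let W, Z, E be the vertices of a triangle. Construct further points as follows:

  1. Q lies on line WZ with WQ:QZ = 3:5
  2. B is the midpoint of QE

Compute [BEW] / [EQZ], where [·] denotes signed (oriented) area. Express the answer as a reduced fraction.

[BEW]:[EQZ] = 3/10

Assign W = (0, 0), Z = (1, 0), E = (0, 1) — the answer is frame-independent, so this choice is without loss of generality.
1. Q lies on line WZ with WQ:QZ = 3:5 ⇒ Q = (3/8, 0)
2. B is the midpoint of QE ⇒ B = (3/16, 1/2)
2·[BEW] = 3/16, 2·[EQZ] = 5/8
[BEW]:[EQZ] = 3/16:5/8 = 3/10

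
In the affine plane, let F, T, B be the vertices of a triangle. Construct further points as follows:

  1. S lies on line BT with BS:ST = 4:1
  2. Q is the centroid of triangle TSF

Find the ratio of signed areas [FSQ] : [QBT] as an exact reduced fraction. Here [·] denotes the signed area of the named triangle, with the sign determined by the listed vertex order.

Work in coordinates with F = (0, 0), T = (1, 0), B = (0, 1).
1. S lies on line BT with BS:ST = 4:1 ⇒ S = (4/5, 1/5)
2. Q is the centroid of triangle TSF ⇒ Q = (3/5, 1/15)
2·[FSQ] = -1/15, 2·[QBT] = -1/3
[FSQ]:[QBT] = -1/15:-1/3 = 1/5

[FSQ]:[QBT] = 1/5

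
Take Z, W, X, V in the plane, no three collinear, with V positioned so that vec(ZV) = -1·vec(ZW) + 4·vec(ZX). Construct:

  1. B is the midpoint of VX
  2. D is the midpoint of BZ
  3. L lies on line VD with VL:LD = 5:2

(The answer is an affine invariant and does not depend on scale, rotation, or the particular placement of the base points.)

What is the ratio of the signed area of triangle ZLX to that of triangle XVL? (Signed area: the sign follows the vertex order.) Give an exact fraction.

[ZLX]:[XVL] = -13/10

Assign Z = (0, 0), W = (1, 0), X = (0, 1), V = (-1, 4) — the answer is frame-independent, so this choice is without loss of generality.
1. B is the midpoint of VX ⇒ B = (-1/2, 5/2)
2. D is the midpoint of BZ ⇒ D = (-1/4, 5/4)
3. L lies on line VD with VL:LD = 5:2 ⇒ L = (-13/28, 57/28)
2·[ZLX] = -13/28, 2·[XVL] = 5/14
[ZLX]:[XVL] = -13/28:5/14 = -13/10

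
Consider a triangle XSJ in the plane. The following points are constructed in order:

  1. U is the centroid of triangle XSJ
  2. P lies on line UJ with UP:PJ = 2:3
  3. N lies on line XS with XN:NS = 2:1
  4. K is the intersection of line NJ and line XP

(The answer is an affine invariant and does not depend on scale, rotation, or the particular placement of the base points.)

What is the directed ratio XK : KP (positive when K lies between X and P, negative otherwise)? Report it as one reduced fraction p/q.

Work in coordinates with X = (0, 0), S = (1, 0), J = (0, 1).
1. U is the centroid of triangle XSJ ⇒ U = (1/3, 1/3)
2. P lies on line UJ with UP:PJ = 2:3 ⇒ P = (1/5, 3/5)
3. N lies on line XS with XN:NS = 2:1 ⇒ N = (2/3, 0)
4. K is the intersection of line NJ and line XP ⇒ K = (2/9, 2/3)
K = X + t·(P−X) with t = 10/9, so XK:KP = t:(1−t) = 10/9:-1/9

XK:KP = -10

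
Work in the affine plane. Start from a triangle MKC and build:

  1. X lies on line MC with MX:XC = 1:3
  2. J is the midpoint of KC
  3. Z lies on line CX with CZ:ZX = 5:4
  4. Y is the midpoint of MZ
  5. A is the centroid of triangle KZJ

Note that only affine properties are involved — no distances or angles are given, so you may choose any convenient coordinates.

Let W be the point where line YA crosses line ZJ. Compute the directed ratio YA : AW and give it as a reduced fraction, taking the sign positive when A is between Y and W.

YA:AW = 11/10

Choose coordinates M = (0, 0), K = (1, 0), C = (0, 1).
1. X lies on line MC with MX:XC = 1:3 ⇒ X = (0, 1/4)
2. J is the midpoint of KC ⇒ J = (1/2, 1/2)
3. Z lies on line CX with CZ:ZX = 5:4 ⇒ Z = (0, 7/12)
4. Y is the midpoint of MZ ⇒ Y = (0, 7/24)
5. A is the centroid of triangle KZJ ⇒ A = (1/2, 13/36)
line YA meets ZJ at W = (21/22, 14/33)
A = Y + t·(W−Y) with t = 11/21, so YA:AW = 11/21:10/21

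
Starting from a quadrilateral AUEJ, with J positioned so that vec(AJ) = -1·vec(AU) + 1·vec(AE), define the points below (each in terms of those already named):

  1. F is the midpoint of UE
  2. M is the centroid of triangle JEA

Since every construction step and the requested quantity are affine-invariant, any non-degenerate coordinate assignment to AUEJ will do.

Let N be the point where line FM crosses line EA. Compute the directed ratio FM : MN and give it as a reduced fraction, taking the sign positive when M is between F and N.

Choose coordinates A = (0, 0), U = (1, 0), E = (0, 1), J = (-1, 1).
1. F is the midpoint of UE ⇒ F = (1/2, 1/2)
2. M is the centroid of triangle JEA ⇒ M = (-1/3, 2/3)
line FM meets EA at N = (0, 3/5)
M = F + t·(N−F) with t = 5/3, so FM:MN = 5/3:-2/3

FM:MN = -5/2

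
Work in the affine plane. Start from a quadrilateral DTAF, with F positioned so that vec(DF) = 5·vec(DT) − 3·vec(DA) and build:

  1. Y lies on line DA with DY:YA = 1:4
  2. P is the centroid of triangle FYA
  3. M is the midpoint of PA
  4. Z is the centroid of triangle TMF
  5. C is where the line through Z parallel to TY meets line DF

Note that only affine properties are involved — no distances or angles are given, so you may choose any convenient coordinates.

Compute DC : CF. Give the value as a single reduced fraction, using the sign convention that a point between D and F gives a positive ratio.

Assign D = (0, 0), T = (1, 0), A = (0, 1), F = (5, -3) — the answer is frame-independent, so this choice is without loss of generality.
1. Y lies on line DA with DY:YA = 1:4 ⇒ Y = (0, 1/5)
2. P is the centroid of triangle FYA ⇒ P = (5/3, -3/5)
3. M is the midpoint of PA ⇒ M = (5/6, 1/5)
4. Z is the centroid of triangle TMF ⇒ Z = (41/18, -14/15)
5. C is where the line through Z parallel to TY meets line DF ⇒ C = (43/36, -43/60)
C = D + t·(F−D) with t = 43/180, so DC:CF = t:(1−t) = 43/180:137/180

DC:CF = 43/137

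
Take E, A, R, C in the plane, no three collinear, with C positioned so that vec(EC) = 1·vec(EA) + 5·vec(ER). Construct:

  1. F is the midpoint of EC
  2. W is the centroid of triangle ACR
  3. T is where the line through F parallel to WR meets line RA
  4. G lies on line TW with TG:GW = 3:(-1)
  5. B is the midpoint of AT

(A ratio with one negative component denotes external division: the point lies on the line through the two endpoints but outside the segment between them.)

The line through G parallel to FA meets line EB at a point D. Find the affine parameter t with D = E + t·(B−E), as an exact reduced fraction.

Choose coordinates E = (0, 0), A = (1, 0), R = (0, 1), C = (1, 5).
1. F is the midpoint of EC ⇒ F = (1/2, 5/2)
2. W is the centroid of triangle ACR ⇒ W = (2/3, 2)
3. T is where the line through F parallel to WR meets line RA ⇒ T = (-3/10, 13/10)
4. G lies on line TW with TG:GW = 3:(-1) ⇒ G = (23/20, 47/20)
5. B is the midpoint of AT ⇒ B = (7/20, 13/20)
through G parallel to FA: direction (1/2, -5/2); meets EB at D = (189/160, 351/160)
D = E + t·(B−E) with t = 27/8

t = 27/8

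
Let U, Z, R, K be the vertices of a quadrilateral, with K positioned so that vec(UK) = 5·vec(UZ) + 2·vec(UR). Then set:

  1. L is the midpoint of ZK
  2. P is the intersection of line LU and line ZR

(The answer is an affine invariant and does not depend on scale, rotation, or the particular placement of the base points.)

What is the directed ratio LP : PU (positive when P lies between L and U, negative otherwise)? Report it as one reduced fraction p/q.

LP:PU = 3

Work in coordinates with U = (0, 0), Z = (1, 0), R = (0, 1), K = (5, 2).
1. L is the midpoint of ZK ⇒ L = (3, 1)
2. P is the intersection of line LU and line ZR ⇒ P = (3/4, 1/4)
P = L + t·(U−L) with t = 3/4, so LP:PU = t:(1−t) = 3/4:1/4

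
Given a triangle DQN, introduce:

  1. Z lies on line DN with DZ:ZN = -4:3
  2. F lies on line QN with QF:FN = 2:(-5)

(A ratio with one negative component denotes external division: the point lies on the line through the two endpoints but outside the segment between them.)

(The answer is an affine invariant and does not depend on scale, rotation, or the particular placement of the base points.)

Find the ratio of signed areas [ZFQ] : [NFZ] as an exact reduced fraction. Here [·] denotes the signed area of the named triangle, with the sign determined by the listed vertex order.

[ZFQ]:[NFZ] = -2/5

Set D = (0, 0), Q = (1, 0), N = (0, 1); any affine frame gives the same invariant.
1. Z lies on line DN with DZ:ZN = -4:3 ⇒ Z = (0, 4)
2. F lies on line QN with QF:FN = 2:(-5) ⇒ F = (5/3, -2/3)
2·[ZFQ] = -2, 2·[NFZ] = 5
[ZFQ]:[NFZ] = -2:5 = -2/5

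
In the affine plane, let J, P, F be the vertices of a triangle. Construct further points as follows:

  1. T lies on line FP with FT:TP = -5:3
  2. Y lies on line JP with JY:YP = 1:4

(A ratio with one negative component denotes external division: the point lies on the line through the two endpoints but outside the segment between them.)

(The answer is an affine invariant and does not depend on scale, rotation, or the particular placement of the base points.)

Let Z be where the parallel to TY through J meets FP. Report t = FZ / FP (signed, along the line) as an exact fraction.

t = 23/8

Assign J = (0, 0), P = (1, 0), F = (0, 1) — the answer is frame-independent, so this choice is without loss of generality.
1. T lies on line FP with FT:TP = -5:3 ⇒ T = (5/2, -3/2)
2. Y lies on line JP with JY:YP = 1:4 ⇒ Y = (1/5, 0)
through J parallel to TY: direction (-23/10, 3/2); meets FP at Z = (23/8, -15/8)
Z = F + t·(P−F) with t = 23/8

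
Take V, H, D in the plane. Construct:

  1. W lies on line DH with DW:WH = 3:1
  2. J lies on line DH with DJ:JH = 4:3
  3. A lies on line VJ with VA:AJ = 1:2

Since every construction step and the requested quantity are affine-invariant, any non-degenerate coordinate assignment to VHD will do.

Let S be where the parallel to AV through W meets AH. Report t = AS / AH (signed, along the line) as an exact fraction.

Work in coordinates with V = (0, 0), H = (1, 0), D = (0, 1).
1. W lies on line DH with DW:WH = 3:1 ⇒ W = (3/4, 1/4)
2. J lies on line DH with DJ:JH = 4:3 ⇒ J = (4/7, 3/7)
3. A lies on line VJ with VA:AJ = 1:2 ⇒ A = (4/21, 1/7)
through W parallel to AV: direction (-4/21, -1/7); meets AH at S = (19/36, 1/12)
S = A + t·(H−A) with t = 5/12

t = 5/12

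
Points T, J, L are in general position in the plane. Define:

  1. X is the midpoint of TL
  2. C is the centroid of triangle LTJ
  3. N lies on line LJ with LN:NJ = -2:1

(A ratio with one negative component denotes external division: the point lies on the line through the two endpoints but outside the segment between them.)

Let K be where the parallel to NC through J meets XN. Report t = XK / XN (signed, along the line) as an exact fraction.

t = 3

Set T = (0, 0), J = (1, 0), L = (0, 1); any affine frame gives the same invariant.
1. X is the midpoint of TL ⇒ X = (0, 1/2)
2. C is the centroid of triangle LTJ ⇒ C = (1/3, 1/3)
3. N lies on line LJ with LN:NJ = -2:1 ⇒ N = (2, -1)
through J parallel to NC: direction (-5/3, 4/3); meets XN at K = (6, -4)
K = X + t·(N−X) with t = 3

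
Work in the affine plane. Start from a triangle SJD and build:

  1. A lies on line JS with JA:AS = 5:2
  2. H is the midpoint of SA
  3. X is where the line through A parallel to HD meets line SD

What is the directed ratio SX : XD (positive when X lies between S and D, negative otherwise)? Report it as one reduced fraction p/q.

SX:XD = -2

Work in coordinates with S = (0, 0), J = (1, 0), D = (0, 1).
1. A lies on line JS with JA:AS = 5:2 ⇒ A = (2/7, 0)
2. H is the midpoint of SA ⇒ H = (1/7, 0)
3. X is where the line through A parallel to HD meets line SD ⇒ X = (0, 2)
X = S + t·(D−S) with t = 2, so SX:XD = t:(1−t) = 2:-1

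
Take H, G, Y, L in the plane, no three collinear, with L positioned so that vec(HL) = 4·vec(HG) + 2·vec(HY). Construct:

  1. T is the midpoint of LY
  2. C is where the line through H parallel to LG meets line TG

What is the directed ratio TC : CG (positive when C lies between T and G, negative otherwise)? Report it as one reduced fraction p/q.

TC:CG = 1/4

Assign H = (0, 0), G = (1, 0), Y = (0, 1), L = (4, 2) — the answer is frame-independent, so this choice is without loss of generality.
1. T is the midpoint of LY ⇒ T = (2, 3/2)
2. C is where the line through H parallel to LG meets line TG ⇒ C = (9/5, 6/5)
C = T + t·(G−T) with t = 1/5, so TC:CG = t:(1−t) = 1/5:4/5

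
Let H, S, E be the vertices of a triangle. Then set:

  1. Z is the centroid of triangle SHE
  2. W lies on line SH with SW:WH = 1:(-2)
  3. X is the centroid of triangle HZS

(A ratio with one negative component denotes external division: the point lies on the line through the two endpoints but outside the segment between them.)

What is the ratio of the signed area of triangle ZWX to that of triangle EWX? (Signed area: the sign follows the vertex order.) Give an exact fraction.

Work in coordinates with H = (0, 0), S = (1, 0), E = (0, 1).
1. Z is the centroid of triangle SHE ⇒ Z = (1/3, 1/3)
2. W lies on line SH with SW:WH = 1:(-2) ⇒ W = (2, 0)
3. X is the centroid of triangle HZS ⇒ X = (4/9, 1/9)
2·[ZWX] = -1/3, 2·[EWX] = -4/3
[ZWX]:[EWX] = -1/3:-4/3 = 1/4

[ZWX]:[EWX] = 1/4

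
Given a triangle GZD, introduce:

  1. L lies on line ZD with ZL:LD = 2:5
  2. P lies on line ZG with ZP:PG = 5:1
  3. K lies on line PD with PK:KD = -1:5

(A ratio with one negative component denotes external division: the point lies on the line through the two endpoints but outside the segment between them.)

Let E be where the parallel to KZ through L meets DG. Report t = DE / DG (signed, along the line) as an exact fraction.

Set G = (0, 0), Z = (1, 0), D = (0, 1); any affine frame gives the same invariant.
1. L lies on line ZD with ZL:LD = 2:5 ⇒ L = (5/7, 2/7)
2. P lies on line ZG with ZP:PG = 5:1 ⇒ P = (1/6, 0)
3. K lies on line PD with PK:KD = -1:5 ⇒ K = (5/24, -1/4)
through L parallel to KZ: direction (19/24, 1/4); meets DG at E = (0, 8/133)
E = D + t·(G−D) with t = 125/133

t = 125/133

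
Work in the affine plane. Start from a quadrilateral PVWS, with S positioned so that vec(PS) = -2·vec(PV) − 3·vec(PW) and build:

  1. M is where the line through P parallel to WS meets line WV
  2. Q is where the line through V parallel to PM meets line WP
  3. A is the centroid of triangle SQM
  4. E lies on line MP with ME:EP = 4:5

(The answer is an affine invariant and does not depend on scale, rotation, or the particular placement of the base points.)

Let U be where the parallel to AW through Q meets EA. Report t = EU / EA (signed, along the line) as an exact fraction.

Set P = (0, 0), V = (1, 0), W = (0, 1), S = (-2, -3); any affine frame gives the same invariant.
1. M is where the line through P parallel to WS meets line WV ⇒ M = (1/3, 2/3)
2. Q is where the line through V parallel to PM meets line WP ⇒ Q = (0, -2)
3. A is the centroid of triangle SQM ⇒ A = (-5/9, -13/9)
4. E lies on line MP with ME:EP = 4:5 ⇒ E = (5/27, 10/27)
through Q parallel to AW: direction (5/9, 22/9); meets EA at U = (115/117, 272/117)
U = E + t·(A−E) with t = -14/13

t = -14/13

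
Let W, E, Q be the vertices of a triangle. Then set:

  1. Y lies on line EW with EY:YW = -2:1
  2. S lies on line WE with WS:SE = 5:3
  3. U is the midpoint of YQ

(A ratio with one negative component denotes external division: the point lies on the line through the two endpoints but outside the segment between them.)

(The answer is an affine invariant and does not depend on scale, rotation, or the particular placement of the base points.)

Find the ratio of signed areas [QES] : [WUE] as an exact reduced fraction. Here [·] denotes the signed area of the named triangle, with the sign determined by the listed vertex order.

[QES]:[WUE] = 3/4

Set W = (0, 0), E = (1, 0), Q = (0, 1); any affine frame gives the same invariant.
1. Y lies on line EW with EY:YW = -2:1 ⇒ Y = (-1, 0)
2. S lies on line WE with WS:SE = 5:3 ⇒ S = (5/8, 0)
3. U is the midpoint of YQ ⇒ U = (-1/2, 1/2)
2·[QES] = -3/8, 2·[WUE] = -1/2
[QES]:[WUE] = -3/8:-1/2 = 3/4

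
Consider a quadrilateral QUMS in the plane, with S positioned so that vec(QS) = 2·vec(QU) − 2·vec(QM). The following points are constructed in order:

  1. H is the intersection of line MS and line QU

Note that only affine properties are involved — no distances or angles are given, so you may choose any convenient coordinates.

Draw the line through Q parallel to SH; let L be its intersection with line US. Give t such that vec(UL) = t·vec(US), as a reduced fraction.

Assign Q = (0, 0), U = (1, 0), M = (0, 1), S = (2, -2) — the answer is frame-independent, so this choice is without loss of generality.
1. H is the intersection of line MS and line QU ⇒ H = (2/3, 0)
through Q parallel to SH: direction (-4/3, 2); meets US at L = (4, -6)
L = U + t·(S−U) with t = 3

t = 3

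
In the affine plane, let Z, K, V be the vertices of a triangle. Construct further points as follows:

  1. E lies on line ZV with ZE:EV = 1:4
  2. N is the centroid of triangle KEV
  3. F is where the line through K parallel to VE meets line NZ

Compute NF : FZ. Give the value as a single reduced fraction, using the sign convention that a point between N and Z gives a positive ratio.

Set Z = (0, 0), K = (1, 0), V = (0, 1); any affine frame gives the same invariant.
1. E lies on line ZV with ZE:EV = 1:4 ⇒ E = (0, 1/5)
2. N is the centroid of triangle KEV ⇒ N = (1/3, 2/5)
3. F is where the line through K parallel to VE meets line NZ ⇒ F = (1, 6/5)
F = N + t·(Z−N) with t = -2, so NF:FZ = t:(1−t) = -2:3

NF:FZ = -2/3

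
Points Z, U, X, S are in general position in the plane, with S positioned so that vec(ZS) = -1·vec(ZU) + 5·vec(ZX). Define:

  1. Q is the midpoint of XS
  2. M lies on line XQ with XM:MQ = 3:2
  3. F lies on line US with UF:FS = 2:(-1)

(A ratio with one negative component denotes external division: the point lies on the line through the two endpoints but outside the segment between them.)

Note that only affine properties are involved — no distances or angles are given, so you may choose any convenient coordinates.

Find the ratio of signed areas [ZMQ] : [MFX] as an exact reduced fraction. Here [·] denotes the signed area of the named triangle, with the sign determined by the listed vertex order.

[ZMQ]:[MFX] = 2/9

Work in coordinates with Z = (0, 0), U = (1, 0), X = (0, 1), S = (-1, 5).
1. Q is the midpoint of XS ⇒ Q = (-1/2, 3)
2. M lies on line XQ with XM:MQ = 3:2 ⇒ M = (-3/10, 11/5)
3. F lies on line US with UF:FS = 2:(-1) ⇒ F = (-3, 10)
2·[ZMQ] = 1/5, 2·[MFX] = 9/10
[ZMQ]:[MFX] = 1/5:9/10 = 2/9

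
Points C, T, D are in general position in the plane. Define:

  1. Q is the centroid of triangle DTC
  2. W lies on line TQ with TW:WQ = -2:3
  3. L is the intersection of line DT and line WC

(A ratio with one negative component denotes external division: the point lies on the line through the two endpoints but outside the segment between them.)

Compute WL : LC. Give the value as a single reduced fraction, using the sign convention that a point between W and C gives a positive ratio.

Set C = (0, 0), T = (1, 0), D = (0, 1); any affine frame gives the same invariant.
1. Q is the centroid of triangle DTC ⇒ Q = (1/3, 1/3)
2. W lies on line TQ with TW:WQ = -2:3 ⇒ W = (7/3, -2/3)
3. L is the intersection of line DT and line WC ⇒ L = (7/5, -2/5)
L = W + t·(C−W) with t = 2/5, so WL:LC = t:(1−t) = 2/5:3/5

WL:LC = 2/3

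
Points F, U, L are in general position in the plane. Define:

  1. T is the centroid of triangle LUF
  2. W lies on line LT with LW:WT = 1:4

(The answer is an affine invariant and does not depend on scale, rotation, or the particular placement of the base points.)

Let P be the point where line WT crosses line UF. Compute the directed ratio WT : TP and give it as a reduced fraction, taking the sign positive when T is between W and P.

WT:TP = 8/5

Choose coordinates F = (0, 0), U = (1, 0), L = (0, 1).
1. T is the centroid of triangle LUF ⇒ T = (1/3, 1/3)
2. W lies on line LT with LW:WT = 1:4 ⇒ W = (1/15, 13/15)
line WT meets UF at P = (1/2, 0)
T = W + t·(P−W) with t = 8/13, so WT:TP = 8/13:5/13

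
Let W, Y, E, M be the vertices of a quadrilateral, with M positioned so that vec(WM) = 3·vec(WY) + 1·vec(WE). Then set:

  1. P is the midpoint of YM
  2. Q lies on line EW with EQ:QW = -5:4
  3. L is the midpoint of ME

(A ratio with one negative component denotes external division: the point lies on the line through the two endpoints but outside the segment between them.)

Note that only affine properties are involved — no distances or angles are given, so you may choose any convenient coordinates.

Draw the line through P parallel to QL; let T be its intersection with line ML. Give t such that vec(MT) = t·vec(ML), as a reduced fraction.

Work in coordinates with W = (0, 0), Y = (1, 0), E = (0, 1), M = (3, 1).
1. P is the midpoint of YM ⇒ P = (2, 1/2)
2. Q lies on line EW with EQ:QW = -5:4 ⇒ Q = (0, -4)
3. L is the midpoint of ME ⇒ L = (3/2, 1)
through P parallel to QL: direction (3/2, 5); meets ML at T = (43/20, 1)
T = M + t·(L−M) with t = 17/30

t = 17/30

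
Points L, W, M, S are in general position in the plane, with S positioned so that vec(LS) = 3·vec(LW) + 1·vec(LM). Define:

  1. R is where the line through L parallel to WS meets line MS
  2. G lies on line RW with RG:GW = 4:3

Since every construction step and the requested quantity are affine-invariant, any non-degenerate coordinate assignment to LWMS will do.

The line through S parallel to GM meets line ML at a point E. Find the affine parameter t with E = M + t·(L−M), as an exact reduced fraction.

t = -6/5

Set L = (0, 0), W = (1, 0), M = (0, 1), S = (3, 1); any affine frame gives the same invariant.
1. R is where the line through L parallel to WS meets line MS ⇒ R = (2, 1)
2. G lies on line RW with RG:GW = 4:3 ⇒ G = (10/7, 3/7)
through S parallel to GM: direction (-10/7, 4/7); meets ML at E = (0, 11/5)
E = M + t·(L−M) with t = -6/5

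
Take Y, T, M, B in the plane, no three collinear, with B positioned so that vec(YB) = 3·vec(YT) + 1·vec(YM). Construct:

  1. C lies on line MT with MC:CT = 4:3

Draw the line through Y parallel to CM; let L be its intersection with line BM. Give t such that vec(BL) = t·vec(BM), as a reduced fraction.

Assign Y = (0, 0), T = (1, 0), M = (0, 1), B = (3, 1) — the answer is frame-independent, so this choice is without loss of generality.
1. C lies on line MT with MC:CT = 4:3 ⇒ C = (4/7, 3/7)
through Y parallel to CM: direction (-4/7, 4/7); meets BM at L = (-1, 1)
L = B + t·(M−B) with t = 4/3

t = 4/3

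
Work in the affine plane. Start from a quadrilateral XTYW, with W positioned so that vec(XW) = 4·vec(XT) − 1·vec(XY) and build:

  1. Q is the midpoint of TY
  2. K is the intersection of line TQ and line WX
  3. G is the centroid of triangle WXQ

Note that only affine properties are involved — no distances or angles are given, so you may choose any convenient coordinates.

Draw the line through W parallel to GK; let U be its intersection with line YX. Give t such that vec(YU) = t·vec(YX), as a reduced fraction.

Choose coordinates X = (0, 0), T = (1, 0), Y = (0, 1), W = (4, -1).
1. Q is the midpoint of TY ⇒ Q = (1/2, 1/2)
2. K is the intersection of line TQ and line WX ⇒ K = (4/3, -1/3)
3. G is the centroid of triangle WXQ ⇒ G = (3/2, -1/6)
through W parallel to GK: direction (-1/6, -1/6); meets YX at U = (0, -5)
U = Y + t·(X−Y) with t = 6

t = 6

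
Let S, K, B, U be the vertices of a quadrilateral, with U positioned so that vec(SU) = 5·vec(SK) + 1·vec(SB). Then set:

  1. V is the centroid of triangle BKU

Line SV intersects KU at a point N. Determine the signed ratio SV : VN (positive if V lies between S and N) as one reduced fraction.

Set S = (0, 0), K = (1, 0), B = (0, 1), U = (5, 1); any affine frame gives the same invariant.
1. V is the centroid of triangle BKU ⇒ V = (2, 2/3)
line SV meets KU at N = (-3, -1)
V = S + t·(N−S) with t = -2/3, so SV:VN = -2/3:5/3

SV:VN = -2/5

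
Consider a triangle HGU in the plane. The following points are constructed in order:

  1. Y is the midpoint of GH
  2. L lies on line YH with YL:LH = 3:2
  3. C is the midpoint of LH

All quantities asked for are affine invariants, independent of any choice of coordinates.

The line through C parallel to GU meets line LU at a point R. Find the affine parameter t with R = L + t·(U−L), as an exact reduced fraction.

t = -1/8

Set H = (0, 0), G = (1, 0), U = (0, 1); any affine frame gives the same invariant.
1. Y is the midpoint of GH ⇒ Y = (1/2, 0)
2. L lies on line YH with YL:LH = 3:2 ⇒ L = (1/5, 0)
3. C is the midpoint of LH ⇒ C = (1/10, 0)
through C parallel to GU: direction (-1, 1); meets LU at R = (9/40, -1/8)
R = L + t·(U−L) with t = -1/8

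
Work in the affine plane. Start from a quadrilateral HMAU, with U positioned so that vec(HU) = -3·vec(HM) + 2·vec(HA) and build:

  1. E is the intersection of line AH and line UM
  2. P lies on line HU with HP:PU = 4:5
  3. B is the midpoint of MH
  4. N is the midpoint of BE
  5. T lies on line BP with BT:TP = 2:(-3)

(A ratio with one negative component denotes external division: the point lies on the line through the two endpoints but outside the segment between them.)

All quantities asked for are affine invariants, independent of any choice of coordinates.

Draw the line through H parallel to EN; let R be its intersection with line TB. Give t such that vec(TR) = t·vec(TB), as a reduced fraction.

Set H = (0, 0), M = (1, 0), A = (0, 1), U = (-3, 2); any affine frame gives the same invariant.
1. E is the intersection of line AH and line UM ⇒ E = (0, 1/2)
2. P lies on line HU with HP:PU = 4:5 ⇒ P = (-4/3, 8/9)
3. B is the midpoint of MH ⇒ B = (1/2, 0)
4. N is the midpoint of BE ⇒ N = (1/4, 1/4)
5. T lies on line BP with BT:TP = 2:(-3) ⇒ T = (25/6, -16/9)
through H parallel to EN: direction (1/4, -1/4); meets TB at R = (-8/17, 8/17)
R = T + t·(B−T) with t = 43/34

t = 43/34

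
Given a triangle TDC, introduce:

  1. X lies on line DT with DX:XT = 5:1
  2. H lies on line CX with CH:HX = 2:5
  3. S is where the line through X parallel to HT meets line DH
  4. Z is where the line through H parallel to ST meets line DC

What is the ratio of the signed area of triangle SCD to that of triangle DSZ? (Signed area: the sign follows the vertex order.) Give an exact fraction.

Work in coordinates with T = (0, 0), D = (1, 0), C = (0, 1).
1. X lies on line DT with DX:XT = 5:1 ⇒ X = (1/6, 0)
2. H lies on line CX with CH:HX = 2:5 ⇒ H = (1/21, 5/7)
3. S is where the line through X parallel to HT meets line DH ⇒ S = (13/63, 25/42)
4. Z is where the line through H parallel to ST meets line DC ⇒ Z = (11/101, 90/101)
2·[SCD] = -25/126, 2·[DSZ] = -125/707
[SCD]:[DSZ] = -25/126:-125/707 = 101/90

[SCD]:[DSZ] = 101/90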